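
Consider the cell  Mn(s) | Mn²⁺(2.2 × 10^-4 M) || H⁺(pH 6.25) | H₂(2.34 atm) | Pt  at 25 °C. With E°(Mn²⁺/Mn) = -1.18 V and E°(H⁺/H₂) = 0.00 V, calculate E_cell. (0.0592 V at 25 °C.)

0.91 V

The hydrogen couple is the cathode, so E°_cell = 1.18 V; n = 2.
[H⁺] = 10^(−6.25) = 5.6 × 10^-7 M, and Q = [Mn²⁺]·P(H₂) / [H⁺]^2 = 1.63 × 10^9.
E = E° − (0.0592/2) log Q = 1.18 − (0.0592/2)(9.212) = 0.907 V.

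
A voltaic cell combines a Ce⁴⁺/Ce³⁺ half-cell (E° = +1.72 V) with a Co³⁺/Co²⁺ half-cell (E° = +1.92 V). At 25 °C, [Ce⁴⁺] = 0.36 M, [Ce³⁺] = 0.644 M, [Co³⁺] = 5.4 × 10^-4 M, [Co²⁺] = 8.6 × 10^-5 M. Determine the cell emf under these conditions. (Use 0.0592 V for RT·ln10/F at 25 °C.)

The Co³⁺/Co²⁺ couple has the higher reduction potential and acts as the cathode, so E°_cell = +1.92 − (+1.72) = 0.20 V.
Balancing electrons gives n = 1; the reaction quotient is Q = [Ce⁴⁺]·[Co²⁺]/([Ce³⁺]·[Co³⁺]) = 0.0890.
At 25 °C, E = E° − (0.0592/n) log Q = 0.20 − (0.0592/1)(-1.050) = 0.200 + 0.062 = 0.262 V.

0.262 V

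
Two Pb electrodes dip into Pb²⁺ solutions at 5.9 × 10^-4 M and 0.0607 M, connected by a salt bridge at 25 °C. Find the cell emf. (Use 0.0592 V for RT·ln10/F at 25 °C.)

Both half-cells are Pb²⁺/Pb, so E°_cell = 0. The concentrated side is the cathode; the cell reaction moves Pb²⁺ from high to low concentration with n = 2.
Q = [Pb²⁺]_dilute/[Pb²⁺]_conc = 5.9 × 10^-4/0.0607 = 0.00972.
E = 0 − (0.0592/2) log Q = −(0.0592/2)(-2.012) = 0.0596 V.

0.060 V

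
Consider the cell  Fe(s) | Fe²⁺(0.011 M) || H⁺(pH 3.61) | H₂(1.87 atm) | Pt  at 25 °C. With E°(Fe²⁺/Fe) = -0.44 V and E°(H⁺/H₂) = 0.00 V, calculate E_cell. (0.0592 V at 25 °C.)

0.28 V

The hydrogen couple is the cathode, so E°_cell = 0.44 V; n = 2.
[H⁺] = 10^(−3.61) = 2.5 × 10^-4 M, and Q = [Fe²⁺]·P(H₂) / [H⁺]^2 = 3.41 × 10^5.
E = E° − (0.0592/2) log Q = 0.44 − (0.0592/2)(5.533) = 0.276 V.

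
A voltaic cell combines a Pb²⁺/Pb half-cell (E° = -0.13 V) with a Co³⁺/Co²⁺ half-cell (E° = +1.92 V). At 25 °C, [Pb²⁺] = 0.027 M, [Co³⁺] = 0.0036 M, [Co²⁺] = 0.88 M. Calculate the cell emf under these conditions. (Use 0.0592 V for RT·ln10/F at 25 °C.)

1.96 V

The Co³⁺/Co²⁺ couple has the higher reduction potential and acts as the cathode, so E°_cell = +1.92 − (-0.13) = 2.05 V.
Balancing electrons gives n = 2; the reaction quotient is Q = [Pb²⁺]·[Co²⁺]^2/[Co³⁺]^2 = 1610.
At 25 °C, E = E° − (0.0592/n) log Q = 2.05 − (0.0592/2)(3.208) = 2.050 − 0.095 = 1.955 V.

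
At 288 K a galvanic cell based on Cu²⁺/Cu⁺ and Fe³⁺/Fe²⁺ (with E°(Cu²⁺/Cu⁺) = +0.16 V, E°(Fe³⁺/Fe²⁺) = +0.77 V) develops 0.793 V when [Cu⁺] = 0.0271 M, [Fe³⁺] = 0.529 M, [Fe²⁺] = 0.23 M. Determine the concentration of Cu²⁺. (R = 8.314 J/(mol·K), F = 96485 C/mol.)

3.9 × 10^-5 M

From the Nernst equation, ln Q = nF(E° − E)/RT = 1×96485×(0.61 − 0.793)/(8.314×288) = -7.374, so Q = 6.27 × 10^-4.
With Q = [Cu²⁺]·[Fe²⁺]/([Cu⁺]·[Fe³⁺]) and the known concentrations, [Cu²⁺] in the numerator gives [Cu²⁺] = 3.9 × 10^-5 M.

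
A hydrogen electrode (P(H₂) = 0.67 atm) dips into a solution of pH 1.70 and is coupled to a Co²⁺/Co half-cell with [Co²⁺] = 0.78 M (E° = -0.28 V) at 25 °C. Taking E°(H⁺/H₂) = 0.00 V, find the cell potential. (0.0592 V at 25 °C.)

The hydrogen couple is the cathode, so E°_cell = 0.28 V; n = 2.
[H⁺] = 10^(−1.70) = 0.020 M, and Q = [Co²⁺]·P(H₂) / [H⁺]^2 = 1310.
E = E° − (0.0592/2) log Q = 0.28 − (0.0592/2)(3.118) = 0.188 V.

0.19 V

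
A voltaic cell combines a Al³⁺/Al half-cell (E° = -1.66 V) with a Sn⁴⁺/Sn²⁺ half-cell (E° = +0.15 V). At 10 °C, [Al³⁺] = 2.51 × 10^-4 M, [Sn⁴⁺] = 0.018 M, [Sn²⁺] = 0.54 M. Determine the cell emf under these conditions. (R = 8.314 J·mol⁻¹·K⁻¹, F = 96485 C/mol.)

1.84 V

The Sn⁴⁺/Sn²⁺ couple has the higher reduction potential and acts as the cathode, so E°_cell = +0.15 − (-1.66) = 1.81 V.
Balancing electrons gives n = 6; the reaction quotient is Q = [Al³⁺]^2·[Sn²⁺]^3/[Sn⁴⁺]^3 = 0.00170.
E = E° − (RT/nF) ln Q = 1.81 − (8.314×283)/(6×96485) × (-6.377) = 1.810 + 0.026 = 1.836 V.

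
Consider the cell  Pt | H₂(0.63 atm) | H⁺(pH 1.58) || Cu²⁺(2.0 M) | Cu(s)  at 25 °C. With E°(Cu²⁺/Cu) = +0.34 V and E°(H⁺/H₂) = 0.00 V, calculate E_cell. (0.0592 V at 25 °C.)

0.44 V

The Cu²⁺/Cu couple is the cathode, so E°_cell = 0.34 V; n = 2.
[H⁺] = 10^(−1.58) = 0.026 M, and Q = [H⁺]^2 / ([Cu²⁺]·P(H₂)) = 5.49 × 10^-4.
E = E° − (0.0592/2) log Q = 0.34 − (0.0592/2)(-3.260) = 0.436 V.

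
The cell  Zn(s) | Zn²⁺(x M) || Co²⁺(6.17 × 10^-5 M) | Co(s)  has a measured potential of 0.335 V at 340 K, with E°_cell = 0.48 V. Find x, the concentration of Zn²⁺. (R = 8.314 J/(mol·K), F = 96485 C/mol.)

From the Nernst equation, ln Q = nF(E° − E)/RT = 2×96485×(0.48 − 0.335)/(8.314×340) = 9.898, so Q = 1.99 × 10^4.
With Q = [Zn²⁺]/[Co²⁺] and the known concentrations, [Zn²⁺] in the numerator gives [Zn²⁺] = 1.2 M.

1.2 M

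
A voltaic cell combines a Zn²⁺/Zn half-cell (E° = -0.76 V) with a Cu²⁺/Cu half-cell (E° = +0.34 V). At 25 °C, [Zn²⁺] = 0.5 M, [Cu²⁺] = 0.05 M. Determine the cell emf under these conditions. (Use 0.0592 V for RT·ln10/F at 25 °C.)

The Cu²⁺/Cu couple has the higher reduction potential and acts as the cathode, so E°_cell = +0.34 − (-0.76) = 1.10 V.
Balancing electrons gives n = 2; the reaction quotient is Q = [Zn²⁺]/[Cu²⁺] = 10.0.
At 25 °C, E = E° − (0.0592/n) log Q = 1.10 − (0.0592/2)(1.000) = 1.100 − 0.030 = 1.070 V.

1.07 V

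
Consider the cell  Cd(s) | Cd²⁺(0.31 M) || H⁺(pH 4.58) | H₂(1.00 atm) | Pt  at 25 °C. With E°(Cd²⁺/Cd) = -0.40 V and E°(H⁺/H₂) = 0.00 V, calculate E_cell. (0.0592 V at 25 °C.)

0.14 V

The hydrogen couple is the cathode, so E°_cell = 0.40 V; n = 2.
[H⁺] = 10^(−4.58) = 2.6 × 10^-5 M, and Q = [Cd²⁺]·P(H₂) / [H⁺]^2 = 4.48 × 10^8.
E = E° − (0.0592/2) log Q = 0.40 − (0.0592/2)(8.651) = 0.144 V.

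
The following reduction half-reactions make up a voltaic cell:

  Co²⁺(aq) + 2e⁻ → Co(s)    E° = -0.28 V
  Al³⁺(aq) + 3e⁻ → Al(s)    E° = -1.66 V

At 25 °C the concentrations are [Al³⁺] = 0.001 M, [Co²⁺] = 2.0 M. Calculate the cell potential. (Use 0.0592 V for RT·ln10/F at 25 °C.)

1.45 V

The Co²⁺/Co couple has the higher reduction potential and acts as the cathode, so E°_cell = -0.28 − (-1.66) = 1.38 V.
Balancing electrons gives n = 6; the reaction quotient is Q = [Al³⁺]^2/[Co²⁺]^3 = 1.25 × 10^-7.
At 25 °C, E = E° − (0.0592/n) log Q = 1.38 − (0.0592/6)(-6.903) = 1.380 + 0.068 = 1.448 V.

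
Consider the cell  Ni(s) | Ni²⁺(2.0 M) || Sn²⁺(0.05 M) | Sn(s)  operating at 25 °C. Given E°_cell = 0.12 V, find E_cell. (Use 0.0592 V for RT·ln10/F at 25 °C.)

0.073 V

Balancing electrons gives n = 2; the reaction quotient is Q = [Ni²⁺]/[Sn²⁺] = 40.0.
At 25 °C, E = E° − (0.0592/n) log Q = 0.12 − (0.0592/2)(1.602) = 0.120 − 0.047 = 0.073 V.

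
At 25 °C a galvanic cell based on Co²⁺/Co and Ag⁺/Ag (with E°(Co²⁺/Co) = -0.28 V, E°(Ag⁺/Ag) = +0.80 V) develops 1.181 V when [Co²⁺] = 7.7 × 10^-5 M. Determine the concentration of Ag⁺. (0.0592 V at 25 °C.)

From the Nernst equation, log Q = n(E° − E)/0.0592 = 2(1.08 − 1.181)/0.0592 = -3.412, so Q = 3.87 × 10^-4.
With Q = [Co²⁺]/[Ag⁺]^2 and the known concentrations, [Ag⁺]^2 in the denominator gives [Ag⁺] = 0.45 M.

0.45 M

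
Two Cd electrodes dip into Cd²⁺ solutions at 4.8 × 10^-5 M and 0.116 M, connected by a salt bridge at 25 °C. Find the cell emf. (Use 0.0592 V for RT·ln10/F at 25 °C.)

Both half-cells are Cd²⁺/Cd, so E°_cell = 0. The concentrated side is the cathode; the cell reaction moves Cd²⁺ from high to low concentration with n = 2.
Q = [Cd²⁺]_dilute/[Cd²⁺]_conc = 4.8 × 10^-5/0.116 = 4.14 × 10^-4.
E = 0 − (0.0592/2) log Q = −(0.0592/2)(-3.383) = 0.1001 V.

0.10 V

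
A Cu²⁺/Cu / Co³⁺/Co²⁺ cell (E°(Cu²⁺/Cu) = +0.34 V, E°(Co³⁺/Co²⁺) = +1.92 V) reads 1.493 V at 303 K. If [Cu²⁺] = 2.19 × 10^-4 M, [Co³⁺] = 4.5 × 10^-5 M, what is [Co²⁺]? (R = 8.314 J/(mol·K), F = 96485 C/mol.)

0.085 M

From the Nernst equation, ln Q = nF(E° − E)/RT = 2×96485×(1.58 − 1.493)/(8.314×303) = 6.664, so Q = 784.
With Q = [Cu²⁺]·[Co²⁺]^2/[Co³⁺]^2 and the known concentrations, [Co²⁺]^2 in the numerator gives [Co²⁺] = 0.085 M.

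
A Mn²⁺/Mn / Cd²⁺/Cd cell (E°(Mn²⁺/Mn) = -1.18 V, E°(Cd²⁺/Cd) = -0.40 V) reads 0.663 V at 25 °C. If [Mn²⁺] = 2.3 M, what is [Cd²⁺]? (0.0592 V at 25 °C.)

From the Nernst equation, log Q = n(E° − E)/0.0592 = 2(0.78 − 0.663)/0.0592 = 3.953, so Q = 8970.
With Q = [Mn²⁺]/[Cd²⁺] and the known concentrations, [Cd²⁺] in the denominator gives [Cd²⁺] = 2.6 × 10^-4 M.

2.6 × 10^-4 M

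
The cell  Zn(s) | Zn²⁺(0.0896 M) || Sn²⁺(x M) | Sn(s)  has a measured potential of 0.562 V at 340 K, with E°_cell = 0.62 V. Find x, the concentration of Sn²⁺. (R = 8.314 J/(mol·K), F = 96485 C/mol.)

From the Nernst equation, ln Q = nF(E° − E)/RT = 2×96485×(0.62 − 0.562)/(8.314×340) = 3.959, so Q = 52.4.
With Q = [Zn²⁺]/[Sn²⁺] and the known concentrations, [Sn²⁺] in the denominator gives [Sn²⁺] = 0.0017 M.

0.0017 M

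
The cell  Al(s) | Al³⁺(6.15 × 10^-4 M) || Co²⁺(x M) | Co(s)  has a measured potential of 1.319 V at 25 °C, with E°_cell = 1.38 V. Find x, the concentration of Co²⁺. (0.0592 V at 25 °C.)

6.3 × 10^-5 M

From the Nernst equation, log Q = n(E° − E)/0.0592 = 6(1.38 − 1.319)/0.0592 = 6.182, so Q = 1.52 × 10^6.
With Q = [Al³⁺]^2/[Co²⁺]^3 and the known concentrations, [Co²⁺]^3 in the denominator gives [Co²⁺] = 6.3 × 10^-5 M.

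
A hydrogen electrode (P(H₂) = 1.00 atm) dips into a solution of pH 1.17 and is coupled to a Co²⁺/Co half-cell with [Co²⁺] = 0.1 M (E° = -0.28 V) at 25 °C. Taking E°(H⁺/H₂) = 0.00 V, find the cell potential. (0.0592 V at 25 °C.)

The hydrogen couple is the cathode, so E°_cell = 0.28 V; n = 2.
[H⁺] = 10^(−1.17) = 0.068 M, and Q = [Co²⁺]·P(H₂) / [H⁺]^2 = 21.9.
E = E° − (0.0592/2) log Q = 0.28 − (0.0592/2)(1.340) = 0.240 V.

0.24 V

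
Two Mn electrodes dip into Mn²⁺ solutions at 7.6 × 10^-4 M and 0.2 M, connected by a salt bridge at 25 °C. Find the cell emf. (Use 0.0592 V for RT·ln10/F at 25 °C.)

Both half-cells are Mn²⁺/Mn, so E°_cell = 0. The concentrated side is the cathode; the cell reaction moves Mn²⁺ from high to low concentration with n = 2.
Q = [Mn²⁺]_dilute/[Mn²⁺]_conc = 7.6 × 10^-4/0.2 = 0.00380.
E = 0 − (0.0592/2) log Q = −(0.0592/2)(-2.420) = 0.0716 V.

0.072 V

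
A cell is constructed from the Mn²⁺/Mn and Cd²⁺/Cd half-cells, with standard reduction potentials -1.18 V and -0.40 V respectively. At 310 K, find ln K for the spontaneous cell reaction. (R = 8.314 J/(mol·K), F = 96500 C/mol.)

ln K = 58.4

E°_cell = -0.40 − (-1.18) = 0.78 V, with n = 2 electrons transferred.
At equilibrium E = 0, so the Nernst equation gives ln K = nFE°/RT = (2)(96500)(0.78)/((8.314)(310)) = 58.41.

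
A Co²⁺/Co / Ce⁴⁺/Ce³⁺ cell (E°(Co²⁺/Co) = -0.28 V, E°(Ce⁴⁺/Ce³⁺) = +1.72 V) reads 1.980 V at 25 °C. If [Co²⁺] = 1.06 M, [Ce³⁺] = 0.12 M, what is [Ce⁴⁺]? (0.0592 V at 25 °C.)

From the Nernst equation, log Q = n(E° − E)/0.0592 = 2(2.00 − 1.980)/0.0592 = 0.676, so Q = 4.74.
With Q = [Co²⁺]·[Ce³⁺]^2/[Ce⁴⁺]^2 and the known concentrations, [Ce⁴⁺]^2 in the denominator gives [Ce⁴⁺] = 0.057 M.

0.057 M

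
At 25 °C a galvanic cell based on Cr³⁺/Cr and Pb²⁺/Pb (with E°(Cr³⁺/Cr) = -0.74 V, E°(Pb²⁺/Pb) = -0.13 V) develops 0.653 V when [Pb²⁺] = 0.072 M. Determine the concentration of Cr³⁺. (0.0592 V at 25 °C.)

1.3 × 10^-4 M

From the Nernst equation, log Q = n(E° − E)/0.0592 = 6(0.61 − 0.653)/0.0592 = -4.358, so Q = 4.38 × 10^-5.
With Q = [Cr³⁺]^2/[Pb²⁺]^3 and the known concentrations, [Cr³⁺]^2 in the numerator gives [Cr³⁺] = 1.3 × 10^-4 M.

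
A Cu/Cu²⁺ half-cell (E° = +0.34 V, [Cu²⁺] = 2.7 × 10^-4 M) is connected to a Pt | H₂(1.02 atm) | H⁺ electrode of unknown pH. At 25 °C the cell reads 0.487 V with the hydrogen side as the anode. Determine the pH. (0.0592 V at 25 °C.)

E°_cell = 0.34 V and n = 2.
log Q = n(E° − E)/0.0592 = 2×(0.34 − 0.487)/0.0592 = -4.966.
With Q = [H⁺]^2 / ([Cu²⁺]·P(H₂)), solving for [H⁺] gives log[H⁺] = -4.263, so pH = 4.26.

pH = 4.26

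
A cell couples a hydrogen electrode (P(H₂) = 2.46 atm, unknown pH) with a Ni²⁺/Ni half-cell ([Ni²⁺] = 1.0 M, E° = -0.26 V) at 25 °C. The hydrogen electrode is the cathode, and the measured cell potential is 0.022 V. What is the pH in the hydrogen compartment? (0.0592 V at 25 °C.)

pH = 3.82

E°_cell = 0.26 V and n = 2.
log Q = n(E° − E)/0.0592 = 2×(0.26 − 0.022)/0.0592 = 8.041.
With Q = [Ni²⁺]·P(H₂) / [H⁺]^2, solving for [H⁺] gives log[H⁺] = -3.825, so pH = 3.82.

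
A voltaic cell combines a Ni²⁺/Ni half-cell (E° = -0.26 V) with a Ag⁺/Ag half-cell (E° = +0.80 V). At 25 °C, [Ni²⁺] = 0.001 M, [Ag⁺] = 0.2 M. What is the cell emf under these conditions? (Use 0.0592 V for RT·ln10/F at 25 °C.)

The Ag⁺/Ag couple has the higher reduction potential and acts as the cathode, so E°_cell = +0.80 − (-0.26) = 1.06 V.
Balancing electrons gives n = 2; the reaction quotient is Q = [Ni²⁺]/[Ag⁺]^2 = 0.0250.
At 25 °C, E = E° − (0.0592/n) log Q = 1.06 − (0.0592/2)(-1.602) = 1.060 + 0.047 = 1.107 V.

1.11 V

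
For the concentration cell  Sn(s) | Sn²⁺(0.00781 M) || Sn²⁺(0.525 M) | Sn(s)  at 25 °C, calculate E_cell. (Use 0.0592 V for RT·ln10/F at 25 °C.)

0.054 V

Both half-cells are Sn²⁺/Sn, so E°_cell = 0. The concentrated side is the cathode; the cell reaction moves Sn²⁺ from high to low concentration with n = 2.
Q = [Sn²⁺]_dilute/[Sn²⁺]_conc = 0.00781/0.525 = 0.0149.
E = 0 − (0.0592/2) log Q = −(0.0592/2)(-1.828) = 0.0541 V.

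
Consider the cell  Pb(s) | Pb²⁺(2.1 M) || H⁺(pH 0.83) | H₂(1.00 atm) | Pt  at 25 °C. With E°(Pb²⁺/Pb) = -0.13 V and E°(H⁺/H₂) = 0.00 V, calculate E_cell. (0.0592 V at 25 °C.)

0.071 V

The hydrogen couple is the cathode, so E°_cell = 0.13 V; n = 2.
[H⁺] = 10^(−0.83) = 0.15 M, and Q = [Pb²⁺]·P(H₂) / [H⁺]^2 = 96.0.
E = E° − (0.0592/2) log Q = 0.13 − (0.0592/2)(1.982) = 0.071 V.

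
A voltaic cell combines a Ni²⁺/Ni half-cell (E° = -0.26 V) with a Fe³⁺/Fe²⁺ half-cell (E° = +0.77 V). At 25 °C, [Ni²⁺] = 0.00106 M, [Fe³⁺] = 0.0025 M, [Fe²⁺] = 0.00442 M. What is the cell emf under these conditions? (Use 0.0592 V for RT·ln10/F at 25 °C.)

1.10 V

The Fe³⁺/Fe²⁺ couple has the higher reduction potential and acts as the cathode, so E°_cell = +0.77 − (-0.26) = 1.03 V.
Balancing electrons gives n = 2; the reaction quotient is Q = [Ni²⁺]·[Fe²⁺]^2/[Fe³⁺]^2 = 0.00331.
At 25 °C, E = E° − (0.0592/n) log Q = 1.03 − (0.0592/2)(-2.480) = 1.030 + 0.073 = 1.103 V.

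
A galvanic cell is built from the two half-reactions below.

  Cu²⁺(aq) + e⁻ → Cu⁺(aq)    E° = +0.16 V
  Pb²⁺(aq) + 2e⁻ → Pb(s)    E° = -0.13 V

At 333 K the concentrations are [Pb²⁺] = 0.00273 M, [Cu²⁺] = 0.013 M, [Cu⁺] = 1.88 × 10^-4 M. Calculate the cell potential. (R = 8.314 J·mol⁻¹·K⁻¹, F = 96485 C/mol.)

The Cu²⁺/Cu⁺ couple has the higher reduction potential and acts as the cathode, so E°_cell = +0.16 − (-0.13) = 0.29 V.
Balancing electrons gives n = 2; the reaction quotient is Q = [Pb²⁺]·[Cu⁺]^2/[Cu²⁺]^2 = 5.71 × 10^-7.
E = E° − (RT/nF) ln Q = 0.29 − (8.314×333)/(2×96485) × (-14.376) = 0.290 + 0.206 = 0.496 V.

0.496 V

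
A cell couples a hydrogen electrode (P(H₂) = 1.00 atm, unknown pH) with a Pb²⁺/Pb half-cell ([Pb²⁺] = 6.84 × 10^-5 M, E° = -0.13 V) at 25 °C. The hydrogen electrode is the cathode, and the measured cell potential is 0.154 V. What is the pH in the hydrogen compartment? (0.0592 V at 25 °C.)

pH = 1.68

E°_cell = 0.13 V and n = 2.
log Q = n(E° − E)/0.0592 = 2×(0.13 − 0.154)/0.0592 = -0.811.
With Q = [Pb²⁺]·P(H₂) / [H⁺]^2, solving for [H⁺] gives log[H⁺] = -1.677, so pH = 1.68.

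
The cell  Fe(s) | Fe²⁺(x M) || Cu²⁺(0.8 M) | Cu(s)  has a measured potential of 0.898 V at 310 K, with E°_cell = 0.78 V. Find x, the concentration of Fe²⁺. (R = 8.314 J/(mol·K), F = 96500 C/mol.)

From the Nernst equation, ln Q = nF(E° − E)/RT = 2×96500×(0.78 − 0.898)/(8.314×310) = -8.836, so Q = 1.45 × 10^-4.
With Q = [Fe²⁺]/[Cu²⁺] and the known concentrations, [Fe²⁺] in the numerator gives [Fe²⁺] = 1.2 × 10^-4 M.

1.2 × 10^-4 M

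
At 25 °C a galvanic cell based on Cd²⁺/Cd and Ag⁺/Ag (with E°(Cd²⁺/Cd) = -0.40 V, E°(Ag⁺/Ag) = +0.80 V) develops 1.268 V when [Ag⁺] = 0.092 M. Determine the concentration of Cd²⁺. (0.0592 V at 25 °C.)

From the Nernst equation, log Q = n(E° − E)/0.0592 = 2(1.20 − 1.268)/0.0592 = -2.297, so Q = 0.00504.
With Q = [Cd²⁺]/[Ag⁺]^2 and the known concentrations, [Cd²⁺] in the numerator gives [Cd²⁺] = 4.3 × 10^-5 M.

4.3 × 10^-5 M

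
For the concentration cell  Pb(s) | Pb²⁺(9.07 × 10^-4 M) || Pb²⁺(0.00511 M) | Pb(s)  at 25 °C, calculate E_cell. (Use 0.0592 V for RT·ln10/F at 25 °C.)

Both half-cells are Pb²⁺/Pb, so E°_cell = 0. The concentrated side is the cathode; the cell reaction moves Pb²⁺ from high to low concentration with n = 2.
Q = [Pb²⁺]_dilute/[Pb²⁺]_conc = 9.07 × 10^-4/0.00511 = 0.177.
E = 0 − (0.0592/2) log Q = −(0.0592/2)(-0.751) = 0.0222 V.

0.022 V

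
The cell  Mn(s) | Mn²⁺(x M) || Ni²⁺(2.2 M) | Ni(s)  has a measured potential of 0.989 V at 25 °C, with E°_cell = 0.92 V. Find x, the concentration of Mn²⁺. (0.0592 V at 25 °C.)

From the Nernst equation, log Q = n(E° − E)/0.0592 = 2(0.92 − 0.989)/0.0592 = -2.331, so Q = 0.00467.
With Q = [Mn²⁺]/[Ni²⁺] and the known concentrations, [Mn²⁺] in the numerator gives [Mn²⁺] = 0.01 M.

0.01 M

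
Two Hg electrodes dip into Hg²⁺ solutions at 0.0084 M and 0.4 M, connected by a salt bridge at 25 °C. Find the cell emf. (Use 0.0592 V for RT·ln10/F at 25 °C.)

0.050 V

Both half-cells are Hg²⁺/Hg, so E°_cell = 0. The concentrated side is the cathode; the cell reaction moves Hg²⁺ from high to low concentration with n = 2.
Q = [Hg²⁺]_dilute/[Hg²⁺]_conc = 0.0084/0.4 = 0.0210.
E = 0 − (0.0592/2) log Q = −(0.0592/2)(-1.678) = 0.0497 V.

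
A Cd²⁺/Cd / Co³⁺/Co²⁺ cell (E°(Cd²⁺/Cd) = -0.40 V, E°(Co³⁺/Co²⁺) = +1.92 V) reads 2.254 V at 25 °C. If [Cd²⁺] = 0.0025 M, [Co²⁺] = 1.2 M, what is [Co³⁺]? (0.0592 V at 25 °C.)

0.0046 M

From the Nernst equation, log Q = n(E° − E)/0.0592 = 2(2.32 − 2.254)/0.0592 = 2.230, so Q = 170.
With Q = [Cd²⁺]·[Co²⁺]^2/[Co³⁺]^2 and the known concentrations, [Co³⁺]^2 in the denominator gives [Co³⁺] = 0.0046 M.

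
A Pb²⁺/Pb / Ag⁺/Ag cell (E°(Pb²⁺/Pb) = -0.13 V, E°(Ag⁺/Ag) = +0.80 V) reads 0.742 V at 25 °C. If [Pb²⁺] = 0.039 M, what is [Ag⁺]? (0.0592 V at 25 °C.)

From the Nernst equation, log Q = n(E° − E)/0.0592 = 2(0.93 − 0.742)/0.0592 = 6.351, so Q = 2.25 × 10^6.
With Q = [Pb²⁺]/[Ag⁺]^2 and the known concentrations, [Ag⁺]^2 in the denominator gives [Ag⁺] = 1.3 × 10^-4 M.

1.3 × 10^-4 M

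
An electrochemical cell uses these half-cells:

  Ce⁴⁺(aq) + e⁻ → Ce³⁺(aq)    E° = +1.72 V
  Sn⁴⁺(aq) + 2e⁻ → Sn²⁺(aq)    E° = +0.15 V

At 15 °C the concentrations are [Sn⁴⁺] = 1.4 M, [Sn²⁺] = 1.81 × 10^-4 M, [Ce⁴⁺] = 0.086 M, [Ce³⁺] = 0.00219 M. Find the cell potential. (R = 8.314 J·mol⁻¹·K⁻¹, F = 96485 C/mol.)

1.55 V

The Ce⁴⁺/Ce³⁺ couple has the higher reduction potential and acts as the cathode, so E°_cell = +1.72 − (+0.15) = 1.57 V.
Balancing electrons gives n = 2; the reaction quotient is Q = [Sn⁴⁺]·[Ce³⁺]^2/([Sn²⁺]·[Ce⁴⁺]^2) = 5.02.
E = E° − (RT/nF) ln Q = 1.57 − (8.314×288)/(2×96485) × (1.613) = 1.570 − 0.020 = 1.550 V.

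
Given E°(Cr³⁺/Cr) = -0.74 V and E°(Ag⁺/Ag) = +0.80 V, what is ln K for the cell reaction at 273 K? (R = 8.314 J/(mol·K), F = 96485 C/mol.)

ln K = 196.4

E°_cell = +0.80 − (-0.74) = 1.54 V, with n = 3 electrons transferred.
At equilibrium E = 0, so the Nernst equation gives ln K = nFE°/RT = (3)(96485)(1.54)/((8.314)(273)) = 196.39.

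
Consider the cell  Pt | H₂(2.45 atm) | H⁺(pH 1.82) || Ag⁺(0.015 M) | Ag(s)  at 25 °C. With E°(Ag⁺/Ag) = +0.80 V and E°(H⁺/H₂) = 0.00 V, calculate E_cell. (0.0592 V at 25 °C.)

The Ag⁺/Ag couple is the cathode, so E°_cell = 0.80 V; n = 2.
[H⁺] = 10^(−1.82) = 0.015 M, and Q = [H⁺]^2 / ([Ag⁺]^2·P(H₂)) = 0.416.
E = E° − (0.0592/2) log Q = 0.80 − (0.0592/2)(-0.381) = 0.811 V.

0.81 V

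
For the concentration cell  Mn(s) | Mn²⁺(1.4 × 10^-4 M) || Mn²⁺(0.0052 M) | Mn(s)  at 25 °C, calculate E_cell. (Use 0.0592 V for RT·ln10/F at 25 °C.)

0.046 V

Both half-cells are Mn²⁺/Mn, so E°_cell = 0. The concentrated side is the cathode; the cell reaction moves Mn²⁺ from high to low concentration with n = 2.
Q = [Mn²⁺]_dilute/[Mn²⁺]_conc = 1.4 × 10^-4/0.0052 = 0.0269.
E = 0 − (0.0592/2) log Q = −(0.0592/2)(-1.570) = 0.0465 V.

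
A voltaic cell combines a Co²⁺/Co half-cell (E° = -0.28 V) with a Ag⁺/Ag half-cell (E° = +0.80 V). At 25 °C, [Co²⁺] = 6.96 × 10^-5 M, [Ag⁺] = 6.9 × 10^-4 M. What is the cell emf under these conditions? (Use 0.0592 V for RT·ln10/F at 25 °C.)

The Ag⁺/Ag couple has the higher reduction potential and acts as the cathode, so E°_cell = +0.80 − (-0.28) = 1.08 V.
Balancing electrons gives n = 2; the reaction quotient is Q = [Co²⁺]/[Ag⁺]^2 = 146.
At 25 °C, E = E° − (0.0592/n) log Q = 1.08 − (0.0592/2)(2.165) = 1.080 − 0.064 = 1.016 V.

1.02 V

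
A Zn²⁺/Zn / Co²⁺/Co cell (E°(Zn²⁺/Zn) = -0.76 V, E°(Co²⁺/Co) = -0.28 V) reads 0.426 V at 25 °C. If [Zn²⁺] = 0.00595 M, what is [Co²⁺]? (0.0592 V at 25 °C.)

From the Nernst equation, log Q = n(E° − E)/0.0592 = 2(0.48 − 0.426)/0.0592 = 1.824, so Q = 66.7.
With Q = [Zn²⁺]/[Co²⁺] and the known concentrations, [Co²⁺] in the denominator gives [Co²⁺] = 8.9 × 10^-5 M.

8.9 × 10^-5 M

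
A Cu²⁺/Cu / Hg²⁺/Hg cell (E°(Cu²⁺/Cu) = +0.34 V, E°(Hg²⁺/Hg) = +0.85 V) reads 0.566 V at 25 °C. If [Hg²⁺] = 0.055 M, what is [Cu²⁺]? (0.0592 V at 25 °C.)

7.1 × 10^-4 M

From the Nernst equation, log Q = n(E° − E)/0.0592 = 2(0.51 − 0.566)/0.0592 = -1.892, so Q = 0.0128.
With Q = [Cu²⁺]/[Hg²⁺] and the known concentrations, [Cu²⁺] in the numerator gives [Cu²⁺] = 7.1 × 10^-4 M.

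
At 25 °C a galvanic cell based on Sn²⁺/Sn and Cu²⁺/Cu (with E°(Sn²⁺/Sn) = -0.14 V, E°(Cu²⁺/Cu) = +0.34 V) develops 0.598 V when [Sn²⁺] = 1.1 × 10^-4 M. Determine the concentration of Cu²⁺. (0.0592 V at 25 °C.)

From the Nernst equation, log Q = n(E° − E)/0.0592 = 2(0.48 − 0.598)/0.0592 = -3.986, so Q = 1.03 × 10^-4.
With Q = [Sn²⁺]/[Cu²⁺] and the known concentrations, [Cu²⁺] in the denominator gives [Cu²⁺] = 1.1 M.

1.1 M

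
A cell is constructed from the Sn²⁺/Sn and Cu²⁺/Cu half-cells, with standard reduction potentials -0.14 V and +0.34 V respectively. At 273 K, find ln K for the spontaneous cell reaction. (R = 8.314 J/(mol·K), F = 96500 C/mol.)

ln K = 40.8

E°_cell = +0.34 − (-0.14) = 0.48 V, with n = 2 electrons transferred.
At equilibrium E = 0, so the Nernst equation gives ln K = nFE°/RT = (2)(96500)(0.48)/((8.314)(273)) = 40.82.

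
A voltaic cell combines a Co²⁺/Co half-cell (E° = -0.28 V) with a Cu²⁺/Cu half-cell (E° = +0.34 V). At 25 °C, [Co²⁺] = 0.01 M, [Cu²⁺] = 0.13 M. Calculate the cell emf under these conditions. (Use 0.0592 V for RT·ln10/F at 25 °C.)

0.653 V

The Cu²⁺/Cu couple has the higher reduction potential and acts as the cathode, so E°_cell = +0.34 − (-0.28) = 0.62 V.
Balancing electrons gives n = 2; the reaction quotient is Q = [Co²⁺]/[Cu²⁺] = 0.0769.
At 25 °C, E = E° − (0.0592/n) log Q = 0.62 − (0.0592/2)(-1.114) = 0.620 + 0.033 = 0.653 V.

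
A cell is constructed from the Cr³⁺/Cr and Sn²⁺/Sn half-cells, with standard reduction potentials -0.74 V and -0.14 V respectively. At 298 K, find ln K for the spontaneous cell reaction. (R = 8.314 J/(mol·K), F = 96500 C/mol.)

E°_cell = -0.14 − (-0.74) = 0.60 V, with n = 6 electrons transferred.
At equilibrium E = 0, so the Nernst equation gives ln K = nFE°/RT = (6)(96500)(0.60)/((8.314)(298)) = 140.22.

ln K = 140.2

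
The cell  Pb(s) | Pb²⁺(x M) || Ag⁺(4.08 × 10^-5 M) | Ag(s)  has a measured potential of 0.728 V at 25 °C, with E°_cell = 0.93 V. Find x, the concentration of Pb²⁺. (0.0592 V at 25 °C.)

From the Nernst equation, log Q = n(E° − E)/0.0592 = 2(0.93 − 0.728)/0.0592 = 6.824, so Q = 6.67 × 10^6.
With Q = [Pb²⁺]/[Ag⁺]^2 and the known concentrations, [Pb²⁺] in the numerator gives [Pb²⁺] = 0.011 M.

0.011 M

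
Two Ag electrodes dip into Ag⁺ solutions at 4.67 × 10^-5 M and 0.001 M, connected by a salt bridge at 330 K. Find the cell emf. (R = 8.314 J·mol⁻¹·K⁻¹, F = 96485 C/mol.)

Both half-cells are Ag⁺/Ag, so E°_cell = 0. The concentrated side is the cathode; the cell reaction moves Ag⁺ from high to low concentration with n = 1.
Q = [Ag⁺]_dilute/[Ag⁺]_conc = 4.67 × 10^-5/0.001 = 0.0467.
E = 0 − (RT/nF) ln Q = −((8.314×330)/(1×96485))(-3.064) = 0.0871 V.

0.087 V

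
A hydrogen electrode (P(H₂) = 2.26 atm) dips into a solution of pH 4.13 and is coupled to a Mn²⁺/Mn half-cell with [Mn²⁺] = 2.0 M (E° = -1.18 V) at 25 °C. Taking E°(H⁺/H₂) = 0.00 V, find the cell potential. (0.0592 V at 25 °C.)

The hydrogen couple is the cathode, so E°_cell = 1.18 V; n = 2.
[H⁺] = 10^(−4.13) = 7.4 × 10^-5 M, and Q = [Mn²⁺]·P(H₂) / [H⁺]^2 = 8.23 × 10^8.
E = E° − (0.0592/2) log Q = 1.18 − (0.0592/2)(8.915) = 0.916 V.

0.92 V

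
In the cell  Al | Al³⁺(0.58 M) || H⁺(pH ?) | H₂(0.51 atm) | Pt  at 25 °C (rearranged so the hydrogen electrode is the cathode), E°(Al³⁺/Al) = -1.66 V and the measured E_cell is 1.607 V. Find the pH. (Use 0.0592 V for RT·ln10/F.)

pH = 1.12

E°_cell = 1.66 V and n = 6.
log Q = n(E° − E)/0.0592 = 6×(1.66 − 1.607)/0.0592 = 5.372.
With Q = [Al³⁺]^2·P(H₂)^3 / [H⁺]^6, solving for [H⁺] gives log[H⁺] = -1.120, so pH = 1.12.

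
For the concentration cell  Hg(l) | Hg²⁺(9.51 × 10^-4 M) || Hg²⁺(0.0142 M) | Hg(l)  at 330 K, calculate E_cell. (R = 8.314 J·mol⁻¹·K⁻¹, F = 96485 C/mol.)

Both half-cells are Hg²⁺/Hg, so E°_cell = 0. The concentrated side is the cathode; the cell reaction moves Hg²⁺ from high to low concentration with n = 2.
Q = [Hg²⁺]_dilute/[Hg²⁺]_conc = 9.51 × 10^-4/0.0142 = 0.0670.
E = 0 − (RT/nF) ln Q = −((8.314×330)/(2×96485))(-2.703) = 0.0384 V.

0.038 V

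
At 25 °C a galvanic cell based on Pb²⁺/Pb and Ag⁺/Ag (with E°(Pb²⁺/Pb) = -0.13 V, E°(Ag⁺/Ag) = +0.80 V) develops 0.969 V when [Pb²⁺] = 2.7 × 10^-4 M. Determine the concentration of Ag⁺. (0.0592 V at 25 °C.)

From the Nernst equation, log Q = n(E° − E)/0.0592 = 2(0.93 − 0.969)/0.0592 = -1.318, so Q = 0.0481.
With Q = [Pb²⁺]/[Ag⁺]^2 and the known concentrations, [Ag⁺]^2 in the denominator gives [Ag⁺] = 0.075 M.

0.075 M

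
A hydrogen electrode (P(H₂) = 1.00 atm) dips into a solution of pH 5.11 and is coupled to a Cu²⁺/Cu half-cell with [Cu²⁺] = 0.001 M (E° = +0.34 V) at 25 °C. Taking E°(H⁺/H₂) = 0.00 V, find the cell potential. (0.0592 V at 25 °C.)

0.55 V

The Cu²⁺/Cu couple is the cathode, so E°_cell = 0.34 V; n = 2.
[H⁺] = 10^(−5.11) = 7.8 × 10^-6 M, and Q = [H⁺]^2 / ([Cu²⁺]·P(H₂)) = 6.03 × 10^-8.
E = E° − (0.0592/2) log Q = 0.34 − (0.0592/2)(-7.220) = 0.554 V.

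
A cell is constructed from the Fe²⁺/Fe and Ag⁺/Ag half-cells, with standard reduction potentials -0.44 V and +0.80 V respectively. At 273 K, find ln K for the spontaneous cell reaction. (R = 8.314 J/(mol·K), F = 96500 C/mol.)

E°_cell = +0.80 − (-0.44) = 1.24 V, with n = 2 electrons transferred.
At equilibrium E = 0, so the Nernst equation gives ln K = nFE°/RT = (2)(96500)(1.24)/((8.314)(273)) = 105.44.

ln K = 105.4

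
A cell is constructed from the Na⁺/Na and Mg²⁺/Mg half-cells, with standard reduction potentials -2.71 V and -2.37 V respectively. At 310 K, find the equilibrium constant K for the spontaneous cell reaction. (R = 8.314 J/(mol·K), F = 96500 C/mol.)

1.1 × 10^11

E°_cell = -2.37 − (-2.71) = 0.34 V, with n = 2 electrons transferred.
At equilibrium E = 0, so the Nernst equation gives ln K = nFE°/RT = (2)(96500)(0.34)/((8.314)(310)) = 25.46.
K = e^25.46 = 1.1 × 10^11.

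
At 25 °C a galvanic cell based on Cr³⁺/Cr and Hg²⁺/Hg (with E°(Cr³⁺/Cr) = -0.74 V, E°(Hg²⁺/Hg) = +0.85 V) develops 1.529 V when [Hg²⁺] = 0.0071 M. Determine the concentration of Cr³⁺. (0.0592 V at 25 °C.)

From the Nernst equation, log Q = n(E° − E)/0.0592 = 6(1.59 − 1.529)/0.0592 = 6.182, so Q = 1.52 × 10^6.
With Q = [Cr³⁺]^2/[Hg²⁺]^3 and the known concentrations, [Cr³⁺]^2 in the numerator gives [Cr³⁺] = 0.74 M.

0.74 M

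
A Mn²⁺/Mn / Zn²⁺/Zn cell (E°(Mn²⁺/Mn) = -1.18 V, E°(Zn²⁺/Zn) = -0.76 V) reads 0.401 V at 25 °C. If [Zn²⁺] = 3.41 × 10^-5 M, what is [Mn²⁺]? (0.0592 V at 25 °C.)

1.5 × 10^-4 M

From the Nernst equation, log Q = n(E° − E)/0.0592 = 2(0.42 − 0.401)/0.0592 = 0.642, so Q = 4.38.
With Q = [Mn²⁺]/[Zn²⁺] and the known concentrations, [Mn²⁺] in the numerator gives [Mn²⁺] = 1.5 × 10^-4 M.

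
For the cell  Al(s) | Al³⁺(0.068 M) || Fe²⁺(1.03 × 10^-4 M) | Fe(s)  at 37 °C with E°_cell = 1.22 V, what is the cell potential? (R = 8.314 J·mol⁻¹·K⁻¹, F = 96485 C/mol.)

Balancing electrons gives n = 6; the reaction quotient is Q = [Al³⁺]^2/[Fe²⁺]^3 = 4.23 × 10^9.
E = E° − (RT/nF) ln Q = 1.22 − (8.314×310)/(6×96485) × (22.166) = 1.220 − 0.099 = 1.121 V.

1.12 V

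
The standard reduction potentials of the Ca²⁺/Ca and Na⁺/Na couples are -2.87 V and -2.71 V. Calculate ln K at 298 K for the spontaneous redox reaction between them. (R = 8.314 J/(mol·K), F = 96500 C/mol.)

E°_cell = -2.71 − (-2.87) = 0.16 V, with n = 2 electrons transferred.
At equilibrium E = 0, so the Nernst equation gives ln K = nFE°/RT = (2)(96500)(0.16)/((8.314)(298)) = 12.46.

ln K = 12.5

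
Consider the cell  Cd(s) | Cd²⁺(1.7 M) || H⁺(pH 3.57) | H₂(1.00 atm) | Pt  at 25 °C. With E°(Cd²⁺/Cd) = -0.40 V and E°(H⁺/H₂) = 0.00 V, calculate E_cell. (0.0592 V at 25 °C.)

The hydrogen couple is the cathode, so E°_cell = 0.40 V; n = 2.
[H⁺] = 10^(−3.57) = 2.7 × 10^-4 M, and Q = [Cd²⁺]·P(H₂) / [H⁺]^2 = 2.35 × 10^7.
E = E° − (0.0592/2) log Q = 0.40 − (0.0592/2)(7.370) = 0.182 V.

0.18 V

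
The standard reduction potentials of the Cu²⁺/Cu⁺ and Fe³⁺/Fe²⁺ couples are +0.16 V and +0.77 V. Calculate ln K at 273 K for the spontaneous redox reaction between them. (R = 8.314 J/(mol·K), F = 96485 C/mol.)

ln K = 25.9

E°_cell = +0.77 − (+0.16) = 0.61 V, with n = 1 electron transferred.
At equilibrium E = 0, so the Nernst equation gives ln K = nFE°/RT = (1)(96485)(0.61)/((8.314)(273)) = 25.93.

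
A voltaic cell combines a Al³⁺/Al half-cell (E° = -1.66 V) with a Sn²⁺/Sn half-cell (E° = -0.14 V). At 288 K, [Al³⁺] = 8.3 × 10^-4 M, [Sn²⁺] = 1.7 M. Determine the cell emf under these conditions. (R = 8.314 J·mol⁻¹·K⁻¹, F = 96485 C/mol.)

1.59 V

The Sn²⁺/Sn couple has the higher reduction potential and acts as the cathode, so E°_cell = -0.14 − (-1.66) = 1.52 V.
Balancing electrons gives n = 6; the reaction quotient is Q = [Al³⁺]^2/[Sn²⁺]^3 = 1.4 × 10^-7.
E = E° − (RT/nF) ln Q = 1.52 − (8.314×288)/(6×96485) × (-15.780) = 1.520 + 0.065 = 1.585 V.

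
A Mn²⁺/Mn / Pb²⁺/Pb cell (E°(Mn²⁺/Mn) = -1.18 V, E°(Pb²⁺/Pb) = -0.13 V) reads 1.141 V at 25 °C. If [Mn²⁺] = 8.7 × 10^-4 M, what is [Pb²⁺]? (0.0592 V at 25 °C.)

From the Nernst equation, log Q = n(E° − E)/0.0592 = 2(1.05 − 1.141)/0.0592 = -3.074, so Q = 8.43 × 10^-4.
With Q = [Mn²⁺]/[Pb²⁺] and the known concentrations, [Pb²⁺] in the denominator gives [Pb²⁺] = 1.0 M.

1.0 M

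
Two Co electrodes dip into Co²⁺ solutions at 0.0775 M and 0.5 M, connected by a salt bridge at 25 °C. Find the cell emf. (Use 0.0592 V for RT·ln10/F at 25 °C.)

0.024 V

Both half-cells are Co²⁺/Co, so E°_cell = 0. The concentrated side is the cathode; the cell reaction moves Co²⁺ from high to low concentration with n = 2.
Q = [Co²⁺]_dilute/[Co²⁺]_conc = 0.0775/0.5 = 0.155.
E = 0 − (0.0592/2) log Q = −(0.0592/2)(-0.810) = 0.0240 V.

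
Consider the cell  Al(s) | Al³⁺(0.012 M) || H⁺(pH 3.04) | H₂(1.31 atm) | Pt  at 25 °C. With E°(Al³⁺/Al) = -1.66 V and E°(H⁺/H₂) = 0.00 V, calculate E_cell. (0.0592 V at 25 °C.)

The hydrogen couple is the cathode, so E°_cell = 1.66 V; n = 6.
[H⁺] = 10^(−3.04) = 9.1 × 10^-4 M, and Q = [Al³⁺]^2·P(H₂)^3 / [H⁺]^6 = 5.63 × 10^14.
E = E° − (0.0592/6) log Q = 1.66 − (0.0592/6)(14.750) = 1.514 V.

1.51 V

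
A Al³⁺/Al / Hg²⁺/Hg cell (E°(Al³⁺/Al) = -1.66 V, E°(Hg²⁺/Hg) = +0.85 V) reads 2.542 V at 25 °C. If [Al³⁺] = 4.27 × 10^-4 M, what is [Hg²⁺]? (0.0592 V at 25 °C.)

0.068 M

From the Nernst equation, log Q = n(E° − E)/0.0592 = 6(2.51 − 2.542)/0.0592 = -3.243, so Q = 5.71 × 10^-4.
With Q = [Al³⁺]^2/[Hg²⁺]^3 and the known concentrations, [Hg²⁺]^3 in the denominator gives [Hg²⁺] = 0.068 M.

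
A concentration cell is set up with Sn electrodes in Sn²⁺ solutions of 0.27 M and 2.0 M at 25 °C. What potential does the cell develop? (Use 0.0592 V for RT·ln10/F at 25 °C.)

0.026 V

Both half-cells are Sn²⁺/Sn, so E°_cell = 0. The concentrated side is the cathode; the cell reaction moves Sn²⁺ from high to low concentration with n = 2.
Q = [Sn²⁺]_dilute/[Sn²⁺]_conc = 0.27/2.0 = 0.135.
E = 0 − (0.0592/2) log Q = −(0.0592/2)(-0.870) = 0.0258 V.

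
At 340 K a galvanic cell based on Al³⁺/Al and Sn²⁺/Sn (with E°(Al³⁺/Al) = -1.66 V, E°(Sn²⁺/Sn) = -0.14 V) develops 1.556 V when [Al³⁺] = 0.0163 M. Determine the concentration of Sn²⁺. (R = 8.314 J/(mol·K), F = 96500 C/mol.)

From the Nernst equation, ln Q = nF(E° − E)/RT = 6×96500×(1.52 − 1.556)/(8.314×340) = -7.374, so Q = 6.27 × 10^-4.
With Q = [Al³⁺]^2/[Sn²⁺]^3 and the known concentrations, [Sn²⁺]^3 in the denominator gives [Sn²⁺] = 0.75 M.

0.75 M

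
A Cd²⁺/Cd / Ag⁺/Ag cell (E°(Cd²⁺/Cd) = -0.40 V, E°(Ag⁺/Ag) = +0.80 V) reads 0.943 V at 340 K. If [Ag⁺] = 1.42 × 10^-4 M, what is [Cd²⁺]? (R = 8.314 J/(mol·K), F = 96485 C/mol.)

0.84 M

From the Nernst equation, ln Q = nF(E° − E)/RT = 2×96485×(1.20 − 0.943)/(8.314×340) = 17.544, so Q = 4.16 × 10^7.
With Q = [Cd²⁺]/[Ag⁺]^2 and the known concentrations, [Cd²⁺] in the numerator gives [Cd²⁺] = 0.84 M.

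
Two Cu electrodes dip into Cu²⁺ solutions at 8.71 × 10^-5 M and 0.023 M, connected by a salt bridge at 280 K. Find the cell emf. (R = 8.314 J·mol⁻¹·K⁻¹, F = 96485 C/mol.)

Both half-cells are Cu²⁺/Cu, so E°_cell = 0. The concentrated side is the cathode; the cell reaction moves Cu²⁺ from high to low concentration with n = 2.
Q = [Cu²⁺]_dilute/[Cu²⁺]_conc = 8.71 × 10^-5/0.023 = 0.00379.
E = 0 − (RT/nF) ln Q = −((8.314×280)/(2×96485))(-5.576) = 0.0673 V.

0.067 V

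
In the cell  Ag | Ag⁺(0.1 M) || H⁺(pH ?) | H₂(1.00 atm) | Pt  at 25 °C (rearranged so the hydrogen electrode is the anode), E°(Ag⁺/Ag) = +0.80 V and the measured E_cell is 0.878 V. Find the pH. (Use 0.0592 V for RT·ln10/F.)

E°_cell = 0.80 V and n = 2.
log Q = n(E° − E)/0.0592 = 2×(0.80 − 0.878)/0.0592 = -2.635.
With Q = [H⁺]^2 / ([Ag⁺]^2·P(H₂)), solving for [H⁺] gives log[H⁺] = -2.318, so pH = 2.32.

pH = 2.32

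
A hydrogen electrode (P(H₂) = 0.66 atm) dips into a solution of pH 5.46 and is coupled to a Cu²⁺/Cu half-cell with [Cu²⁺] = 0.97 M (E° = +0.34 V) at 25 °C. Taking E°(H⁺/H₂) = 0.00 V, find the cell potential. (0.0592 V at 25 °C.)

0.66 V

The Cu²⁺/Cu couple is the cathode, so E°_cell = 0.34 V; n = 2.
[H⁺] = 10^(−5.46) = 3.5 × 10^-6 M, and Q = [H⁺]^2 / ([Cu²⁺]·P(H₂)) = 1.88 × 10^-11.
E = E° − (0.0592/2) log Q = 0.34 − (0.0592/2)(-10.726) = 0.657 V.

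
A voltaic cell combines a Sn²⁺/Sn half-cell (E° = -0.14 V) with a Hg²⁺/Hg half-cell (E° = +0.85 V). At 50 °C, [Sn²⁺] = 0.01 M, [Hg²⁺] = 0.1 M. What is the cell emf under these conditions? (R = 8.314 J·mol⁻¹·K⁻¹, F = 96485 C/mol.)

The Hg²⁺/Hg couple has the higher reduction potential and acts as the cathode, so E°_cell = +0.85 − (-0.14) = 0.99 V.
Balancing electrons gives n = 2; the reaction quotient is Q = [Sn²⁺]/[Hg²⁺] = 0.100.
E = E° − (RT/nF) ln Q = 0.99 − (8.314×323)/(2×96485) × (-2.303) = 0.990 + 0.032 = 1.022 V.

1.02 V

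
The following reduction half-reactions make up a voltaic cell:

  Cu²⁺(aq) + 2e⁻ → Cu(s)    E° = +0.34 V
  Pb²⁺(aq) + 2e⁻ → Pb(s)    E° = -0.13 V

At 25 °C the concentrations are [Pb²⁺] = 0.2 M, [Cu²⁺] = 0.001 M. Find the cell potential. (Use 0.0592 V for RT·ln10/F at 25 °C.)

The Cu²⁺/Cu couple has the higher reduction potential and acts as the cathode, so E°_cell = +0.34 − (-0.13) = 0.47 V.
Balancing electrons gives n = 2; the reaction quotient is Q = [Pb²⁺]/[Cu²⁺] = 200.
At 25 °C, E = E° − (0.0592/n) log Q = 0.47 − (0.0592/2)(2.301) = 0.470 − 0.068 = 0.402 V.

0.402 V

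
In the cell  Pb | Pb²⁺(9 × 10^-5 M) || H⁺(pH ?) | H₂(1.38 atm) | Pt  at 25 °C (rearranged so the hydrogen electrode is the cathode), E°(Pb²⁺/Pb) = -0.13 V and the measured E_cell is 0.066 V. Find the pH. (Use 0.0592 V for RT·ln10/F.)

pH = 3.03

E°_cell = 0.13 V and n = 2.
log Q = n(E° − E)/0.0592 = 2×(0.13 − 0.066)/0.0592 = 2.162.
With Q = [Pb²⁺]·P(H₂) / [H⁺]^2, solving for [H⁺] gives log[H⁺] = -3.034, so pH = 3.03.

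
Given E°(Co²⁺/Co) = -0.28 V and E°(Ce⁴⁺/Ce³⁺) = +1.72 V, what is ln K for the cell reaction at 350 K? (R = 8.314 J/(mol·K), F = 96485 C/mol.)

E°_cell = +1.72 − (-0.28) = 2.00 V, with n = 2 electrons transferred.
At equilibrium E = 0, so the Nernst equation gives ln K = nFE°/RT = (2)(96485)(2.00)/((8.314)(350)) = 132.63.

ln K = 132.6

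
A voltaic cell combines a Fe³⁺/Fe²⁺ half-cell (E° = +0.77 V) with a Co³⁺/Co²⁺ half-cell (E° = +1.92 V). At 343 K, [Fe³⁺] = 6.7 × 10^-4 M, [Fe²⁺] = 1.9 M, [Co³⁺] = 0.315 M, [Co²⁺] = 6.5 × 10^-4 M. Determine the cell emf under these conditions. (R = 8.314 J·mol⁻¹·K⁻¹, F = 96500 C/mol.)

1.57 V

The Co³⁺/Co²⁺ couple has the higher reduction potential and acts as the cathode, so E°_cell = +1.92 − (+0.77) = 1.15 V.
Balancing electrons gives n = 1; the reaction quotient is Q = [Fe³⁺]·[Co²⁺]/([Fe²⁺]·[Co³⁺]) = 7.28 × 10^-7.
E = E° − (RT/nF) ln Q = 1.15 − (8.314×343)/(1×96500) × (-14.133) = 1.150 + 0.418 = 1.568 V.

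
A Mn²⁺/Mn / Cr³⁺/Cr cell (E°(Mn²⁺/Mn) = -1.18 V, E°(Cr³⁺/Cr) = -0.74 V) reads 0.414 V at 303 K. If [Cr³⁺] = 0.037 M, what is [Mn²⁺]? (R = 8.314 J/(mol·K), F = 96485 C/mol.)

From the Nernst equation, ln Q = nF(E° − E)/RT = 6×96485×(0.44 − 0.414)/(8.314×303) = 5.975, so Q = 393.
With Q = [Mn²⁺]^3/[Cr³⁺]^2 and the known concentrations, [Mn²⁺]^3 in the numerator gives [Mn²⁺] = 0.81 M.

0.81 M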